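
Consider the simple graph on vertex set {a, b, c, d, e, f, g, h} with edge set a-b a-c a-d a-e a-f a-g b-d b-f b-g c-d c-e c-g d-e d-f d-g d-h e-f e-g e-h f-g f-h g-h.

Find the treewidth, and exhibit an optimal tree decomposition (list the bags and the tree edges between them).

Each bag holds 5 vertices, so the decomposition has width 4, which upper-bounds the treewidth. For the lower bound, the 5 vertices {a, c, d, e, g} are pairwise adjacent, and any tree decomposition puts a clique entirely inside one bag — forcing width ≥ 4. Hence tw(G) = 4 exactly.

Treewidth 4.
One optimal decomposition is:
Bags: B1 = {a, d, e, f, g}  B2 = {a, b, d, f, g}  B3 = {a, c, d, e, g}  B4 = {d, e, f, g, h}
Tree: B1–B2, B1–B3, B1–B4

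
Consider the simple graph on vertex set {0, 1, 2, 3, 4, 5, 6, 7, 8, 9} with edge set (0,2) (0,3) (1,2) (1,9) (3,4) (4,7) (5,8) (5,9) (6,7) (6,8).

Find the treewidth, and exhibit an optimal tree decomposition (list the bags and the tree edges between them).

Each bag holds 3 vertices, so the decomposition has width 2, which upper-bounds the treewidth. For the lower bound, G contains the cycle 7–4–3–0–2–1–9–5–8–6–7, so G is not a forest; only forests have treewidth ≤ 1, hence tw(G) ≥ 2. Hence tw(G) = 2 exactly.

Treewidth 2.
Bags: B1 = {3, 4, 7}  B2 = {0, 3, 7}  B3 = {0, 2, 7}  B4 = {1, 2, 7}  B5 = {1, 7, 9}  B6 = {5, 7, 9}  B7 = {5, 7, 8}  B8 = {6, 7, 8}
Tree: B1–B2, B2–B3, B3–B4, B4–B5, B5–B6, B6–B7, B7–B8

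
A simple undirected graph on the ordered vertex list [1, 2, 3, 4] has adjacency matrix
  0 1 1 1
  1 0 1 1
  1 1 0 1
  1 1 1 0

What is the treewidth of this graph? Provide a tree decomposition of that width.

A single bag containing all 4 vertices is trivially a valid decomposition of width 3. Conversely, {1, 2, 3, 4} is a clique of size 4, and the vertices of any clique must share a bag in every tree decomposition; so some bag has ≥ 4 vertices and tw(G) ≥ 3. Hence tw(G) = 3 exactly.

Treewidth 3.
Bags: B1 = {1, 2, 3, 4}
Tree: (single bag)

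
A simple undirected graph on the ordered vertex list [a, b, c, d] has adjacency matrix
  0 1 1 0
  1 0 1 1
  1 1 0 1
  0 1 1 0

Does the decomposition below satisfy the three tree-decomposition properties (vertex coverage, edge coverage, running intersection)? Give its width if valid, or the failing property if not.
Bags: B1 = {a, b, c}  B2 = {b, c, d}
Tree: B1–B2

Yes; width 2.

Vertex coverage: the bags together contain {a, b, c, d}, the full vertex set. Edge coverage: each edge of G has both endpoints in at least one bag. Running intersection: for every vertex, the bags containing it form a connected subtree. All three properties hold, so this is a valid tree decomposition of width max|bag| − 1 = 2, and hence tw(G) ≤ 2.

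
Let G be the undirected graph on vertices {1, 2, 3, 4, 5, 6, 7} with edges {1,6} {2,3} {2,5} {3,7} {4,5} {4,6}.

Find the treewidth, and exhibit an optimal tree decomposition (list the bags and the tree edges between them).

Each bag holds 2 vertices, so the decomposition has width 1, which upper-bounds the treewidth. G has an edge, so its treewidth is at least 1. Combining the bounds, tw(G) = 1.

Treewidth 1.
One optimal decomposition is:
Bags: B1 = {1, 6}  B2 = {4, 6}  B3 = {4, 5}  B4 = {2, 5}  B5 = {2, 3}  B6 = {3, 7}
Tree: B1–B2, B2–B3, B3–B4, B4–B5, B5–B6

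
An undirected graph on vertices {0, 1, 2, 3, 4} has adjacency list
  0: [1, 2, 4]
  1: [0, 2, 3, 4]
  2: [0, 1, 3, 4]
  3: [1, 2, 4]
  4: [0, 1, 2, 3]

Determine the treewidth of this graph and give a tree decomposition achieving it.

Treewidth 3.
Bags: B1 = {1, 2, 3, 4}  B2 = {0, 1, 2, 4}
Tree: B1–B2

Every bag has size at most 4, so the width is 4 − 1 = 3 and tw(G) ≤ 3. For the lower bound, the 4 vertices {0, 1, 2, 4} are pairwise adjacent, and any tree decomposition puts a clique entirely inside one bag — forcing width ≥ 3. Hence tw(G) = 3 exactly.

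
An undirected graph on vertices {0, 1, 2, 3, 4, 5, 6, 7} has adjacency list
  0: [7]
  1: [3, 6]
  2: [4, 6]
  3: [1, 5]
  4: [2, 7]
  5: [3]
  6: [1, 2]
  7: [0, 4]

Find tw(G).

A width-1 tree decomposition is:
Bags: B1 = {0, 7}  B2 = {4, 7}  B3 = {2, 4}  B4 = {2, 6}  B5 = {1, 6}  B6 = {1, 3}  B7 = {3, 5}
Tree: B1–B2, B2–B3, B3–B4, B4–B5, B5–B6, B6–B7
Every bag has size at most 2, so the width is 2 − 1 = 1 and tw(G) ≤ 1. G has an edge, so its treewidth is at least 1. Hence tw(G) = 1 exactly.

1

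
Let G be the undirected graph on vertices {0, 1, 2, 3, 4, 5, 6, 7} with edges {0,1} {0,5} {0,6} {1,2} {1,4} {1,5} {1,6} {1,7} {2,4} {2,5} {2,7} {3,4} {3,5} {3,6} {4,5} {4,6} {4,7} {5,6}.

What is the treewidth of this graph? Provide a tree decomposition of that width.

Treewidth 3.
Bags: B1 = {1, 4, 5, 6}  B2 = {1, 2, 4, 5}  B3 = {1, 2, 4, 7}  B4 = {0, 1, 5, 6}  B5 = {3, 4, 5, 6}
Tree: B1–B2, B2–B3, B1–B4, B1–B5

The largest bag has 4 vertices, giving width 3; this decomposition certifies tw(G) ≤ 3. On the other hand G contains the 4-clique {0, 1, 5, 6}. A clique must lie in a single bag of any decomposition, so no decomposition can have width below 3. The upper and lower bounds meet at 3, so that is the treewidth.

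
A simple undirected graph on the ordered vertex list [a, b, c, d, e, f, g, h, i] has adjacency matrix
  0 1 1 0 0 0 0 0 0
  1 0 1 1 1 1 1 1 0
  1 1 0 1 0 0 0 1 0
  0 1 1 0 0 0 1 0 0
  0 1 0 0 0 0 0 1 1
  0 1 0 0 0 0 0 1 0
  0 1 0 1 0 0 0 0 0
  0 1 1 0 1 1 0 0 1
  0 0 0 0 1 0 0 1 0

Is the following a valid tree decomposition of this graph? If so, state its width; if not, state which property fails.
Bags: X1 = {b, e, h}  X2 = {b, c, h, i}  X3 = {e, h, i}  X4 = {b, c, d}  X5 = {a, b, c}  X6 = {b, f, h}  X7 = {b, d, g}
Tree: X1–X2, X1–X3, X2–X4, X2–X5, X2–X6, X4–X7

No — bags containing vertex i are not connected in the tree.

A tree decomposition must satisfy three properties: every vertex lies in some bag; for every edge, both endpoints lie together in some bag; and for every vertex, the bags containing it form a connected subtree. Here bags containing vertex i are not connected in the tree, so the decomposition is invalid.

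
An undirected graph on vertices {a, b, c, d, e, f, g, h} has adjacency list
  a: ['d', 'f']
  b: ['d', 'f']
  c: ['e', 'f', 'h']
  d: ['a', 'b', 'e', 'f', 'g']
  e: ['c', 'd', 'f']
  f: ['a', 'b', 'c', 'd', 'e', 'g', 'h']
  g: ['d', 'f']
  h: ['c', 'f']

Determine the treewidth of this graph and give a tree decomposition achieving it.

Every bag has size at most 3, so the width is 3 − 1 = 2 and tw(G) ≤ 2. Conversely, {d, f, g} is a clique of size 3, and the vertices of any clique must share a bag in every tree decomposition; so some bag has ≥ 3 vertices and tw(G) ≥ 2. Combining the bounds, tw(G) = 2.

Treewidth 2.
One optimal decomposition is:
Bags: B1 = {d, f, g}  B2 = {a, d, f}  B3 = {d, e, f}  B4 = {c, e, f}  B5 = {b, d, f}  B6 = {c, f, h}
Tree: B1–B2, B1–B3, B3–B4, B1–B5, B4–B6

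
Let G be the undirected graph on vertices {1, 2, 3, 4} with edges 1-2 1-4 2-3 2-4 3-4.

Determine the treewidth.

A width-2 tree decomposition is:
Bags: B1 = {1, 2, 4}  B2 = {2, 3, 4}
Tree: B1–B2
Every bag has size at most 3, so the width is 3 − 1 = 2 and tw(G) ≤ 2. On the other hand G contains the 3-clique {1, 2, 4}. A clique must lie in a single bag of any decomposition, so no decomposition can have width below 2. Hence tw(G) = 2 exactly.

2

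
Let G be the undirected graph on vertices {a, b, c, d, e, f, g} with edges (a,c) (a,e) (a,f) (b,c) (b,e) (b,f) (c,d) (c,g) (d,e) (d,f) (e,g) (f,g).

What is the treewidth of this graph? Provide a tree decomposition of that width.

Each bag holds 4 vertices, so the decomposition has width 3, which upper-bounds the treewidth. For the lower bound: the 4 vertex sets {b,c}, {a,f}, {e}, {g} are disjoint, each induces a connected subgraph, and every pair is joined by at least one edge of G. Contracting each set to a single vertex therefore yields K_{4} as a minor, and since treewidth is minor-monotone, tw(G) ≥ tw(K_{4}) = 3. Therefore the treewidth is 3.

Treewidth 3.
One optimal decomposition is:
Bags: B1 = {b, c, e, f}  B2 = {a, c, e, f}  B3 = {c, e, f, g}  B4 = {c, d, e, f}
Tree: B1–B2, B2–B3, B3–B4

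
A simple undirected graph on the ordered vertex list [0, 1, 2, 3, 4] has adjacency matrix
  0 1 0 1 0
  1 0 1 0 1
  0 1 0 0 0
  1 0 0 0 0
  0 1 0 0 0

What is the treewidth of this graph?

A width-1 tree decomposition is:
Bags: B1 = {1, 2}  B2 = {0, 1}  B3 = {0, 3}  B4 = {1, 4}
Tree: B1–B2, B2–B3, B1–B4
Every bag has size at most 2, so the width is 2 − 1 = 1 and tw(G) ≤ 1. Any graph with an edge has treewidth ≥ 1, and G has the edge 2–1. Hence tw(G) = 1 exactly.

1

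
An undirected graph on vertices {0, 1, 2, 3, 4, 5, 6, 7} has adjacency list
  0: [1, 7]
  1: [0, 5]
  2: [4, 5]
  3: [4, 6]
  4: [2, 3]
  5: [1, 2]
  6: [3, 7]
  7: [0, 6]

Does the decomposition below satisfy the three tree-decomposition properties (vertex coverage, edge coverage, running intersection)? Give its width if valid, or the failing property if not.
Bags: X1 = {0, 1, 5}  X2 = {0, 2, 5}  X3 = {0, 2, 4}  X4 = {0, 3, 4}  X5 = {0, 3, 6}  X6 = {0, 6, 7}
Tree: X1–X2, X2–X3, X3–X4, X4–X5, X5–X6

Yes; width 2.

Vertex coverage: the bags together contain {0, 1, 2, 3, 4, 5, 6, 7}, the full vertex set. Edge coverage: each edge of G has both endpoints in at least one bag. Running intersection: for every vertex, the bags containing it form a connected subtree. All three properties hold, so this is a valid tree decomposition of width max|bag| − 1 = 2, and hence tw(G) ≤ 2.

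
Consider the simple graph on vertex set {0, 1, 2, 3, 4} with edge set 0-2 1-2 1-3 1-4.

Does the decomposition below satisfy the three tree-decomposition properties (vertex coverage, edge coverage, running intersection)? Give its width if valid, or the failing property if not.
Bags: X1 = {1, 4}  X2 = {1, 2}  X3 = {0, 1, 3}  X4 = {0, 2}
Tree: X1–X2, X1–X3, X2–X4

No — bags containing vertex 0 are not connected in the tree.

A tree decomposition must satisfy three properties: every vertex lies in some bag; for every edge, both endpoints lie together in some bag; and for every vertex, the bags containing it form a connected subtree. Here bags containing vertex 0 are not connected in the tree, so the decomposition is invalid.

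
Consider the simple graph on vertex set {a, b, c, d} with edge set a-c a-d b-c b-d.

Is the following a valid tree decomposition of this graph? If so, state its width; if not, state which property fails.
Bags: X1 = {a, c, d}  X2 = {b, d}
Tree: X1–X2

No — edge (c,b) lies in no bag.

A tree decomposition must satisfy three properties: every vertex lies in some bag; for every edge, both endpoints lie together in some bag; and for every vertex, the bags containing it form a connected subtree. Here edge (c,b) lies in no bag, so the decomposition is invalid.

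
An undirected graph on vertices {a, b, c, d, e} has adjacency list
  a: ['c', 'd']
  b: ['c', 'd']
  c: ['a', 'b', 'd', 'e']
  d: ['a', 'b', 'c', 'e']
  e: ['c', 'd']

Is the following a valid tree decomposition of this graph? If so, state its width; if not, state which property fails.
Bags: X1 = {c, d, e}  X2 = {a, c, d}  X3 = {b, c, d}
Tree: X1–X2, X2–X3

Yes; width 2.

Vertex coverage: the bags together contain {a, b, c, d, e}, the full vertex set. Edge coverage: each edge of G has both endpoints in at least one bag. Running intersection: for every vertex, the bags containing it form a connected subtree. All three properties hold, so this is a valid tree decomposition of width max|bag| − 1 = 2, and hence tw(G) ≤ 2.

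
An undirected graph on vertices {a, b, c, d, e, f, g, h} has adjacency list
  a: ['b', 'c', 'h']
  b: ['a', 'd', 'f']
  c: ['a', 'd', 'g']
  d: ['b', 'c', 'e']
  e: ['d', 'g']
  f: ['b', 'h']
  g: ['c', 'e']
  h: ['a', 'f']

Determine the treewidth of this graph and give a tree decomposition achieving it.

Treewidth 2.
One optimal decomposition is:
Bags: B1 = {a, f, h}  B2 = {a, b, f}  B3 = {a, b, c}  B4 = {b, c, d}  B5 = {c, d, g}  B6 = {d, e, g}
Tree: B1–B2, B2–B3, B3–B4, B4–B5, B5–B6

The largest bag has 3 vertices, giving width 2; this decomposition certifies tw(G) ≤ 2. For the lower bound, G contains the cycle h–f–b–a–h, so G is not a forest; only forests have treewidth ≤ 1, hence tw(G) ≥ 2. Hence tw(G) = 2 exactly.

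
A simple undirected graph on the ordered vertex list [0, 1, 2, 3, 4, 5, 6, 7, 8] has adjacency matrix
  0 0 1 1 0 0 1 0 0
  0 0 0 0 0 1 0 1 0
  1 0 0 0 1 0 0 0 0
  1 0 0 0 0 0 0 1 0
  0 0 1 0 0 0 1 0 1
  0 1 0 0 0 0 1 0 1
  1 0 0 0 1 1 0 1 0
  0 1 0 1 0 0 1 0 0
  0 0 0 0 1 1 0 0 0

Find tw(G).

3

A width-3 tree decomposition is:
Bags: B1 = {0, 2, 3, 7}  B2 = {0, 2, 6, 7}  B3 = {2, 4, 6, 7}  B4 = {1, 4, 6, 7}  B5 = {1, 4, 5, 6}  B6 = {1, 4, 5, 8}
Tree: B1–B2, B2–B3, B3–B4, B4–B5, B5–B6
Each bag holds 4 vertices, so the decomposition has width 3, which upper-bounds the treewidth. For the lower bound: the 4 vertex sets {0,2,3}, {7}, {6}, {1,4,5,8} are disjoint, each induces a connected subgraph, and every pair is joined by at least one edge of G. Contracting each set to a single vertex therefore yields K_{4} as a minor, and since treewidth is minor-monotone, tw(G) ≥ tw(K_{4}) = 3. Therefore the treewidth is 3.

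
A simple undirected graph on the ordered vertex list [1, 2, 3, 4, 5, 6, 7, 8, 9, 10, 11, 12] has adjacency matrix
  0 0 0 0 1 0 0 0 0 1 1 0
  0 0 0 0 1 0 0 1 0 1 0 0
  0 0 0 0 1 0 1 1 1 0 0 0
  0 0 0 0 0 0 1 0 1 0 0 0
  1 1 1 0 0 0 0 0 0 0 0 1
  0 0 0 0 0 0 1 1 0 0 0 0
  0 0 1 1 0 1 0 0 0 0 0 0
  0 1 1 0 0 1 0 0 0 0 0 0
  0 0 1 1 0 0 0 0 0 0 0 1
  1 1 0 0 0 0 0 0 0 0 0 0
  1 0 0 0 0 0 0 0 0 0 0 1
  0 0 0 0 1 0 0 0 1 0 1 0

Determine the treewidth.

A width-3 tree decomposition is:
Bags: B1 = {4, 6, 7, 8}  B2 = {3, 4, 7, 8}  B3 = {3, 4, 8, 9}  B4 = {2, 3, 8, 9}  B5 = {2, 3, 5, 9}  B6 = {2, 5, 9, 12}  B7 = {2, 5, 10, 12}  B8 = {1, 5, 10, 12}  B9 = {1, 10, 11, 12}
Tree: B1–B2, B2–B3, B3–B4, B4–B5, B5–B6, B6–B7, B7–B8, B8–B9
Every bag has size at most 4, so the width is 4 − 1 = 3 and tw(G) ≤ 3. For the lower bound: the 4 vertex sets {4,6,7}, {8}, {3}, {2,5,9,12} are disjoint, each induces a connected subgraph, and every pair is joined by at least one edge of G. Contracting each set to a single vertex therefore yields K_{4} as a minor, and since treewidth is minor-monotone, tw(G) ≥ tw(K_{4}) = 3. The upper and lower bounds meet at 3, so that is the treewidth.

3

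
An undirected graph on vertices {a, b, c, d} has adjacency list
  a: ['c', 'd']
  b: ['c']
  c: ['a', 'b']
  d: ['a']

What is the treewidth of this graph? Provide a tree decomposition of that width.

Treewidth 1.
Bags: B1 = {b, c}  B2 = {a, c}  B3 = {a, d}
Tree: B1–B2, B2–B3

Every bag has size at most 2, so the width is 2 − 1 = 1 and tw(G) ≤ 1. G has an edge, so its treewidth is at least 1. Therefore the treewidth is 1.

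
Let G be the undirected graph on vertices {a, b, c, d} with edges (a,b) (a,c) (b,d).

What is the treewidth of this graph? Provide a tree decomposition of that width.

Every bag has size at most 2, so the width is 2 − 1 = 1 and tw(G) ≤ 1. Since G has at least one edge (e.g. d–b), it is not an edgeless graph, so tw(G) ≥ 1. Combining the bounds, tw(G) = 1.

Treewidth 1.
Bags: B1 = {b, d}  B2 = {a, b}  B3 = {a, c}
Tree: B1–B2, B2–B3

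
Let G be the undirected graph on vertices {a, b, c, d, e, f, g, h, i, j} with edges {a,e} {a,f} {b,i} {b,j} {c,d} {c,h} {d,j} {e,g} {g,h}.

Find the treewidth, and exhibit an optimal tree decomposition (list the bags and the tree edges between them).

The largest bag has 2 vertices, giving width 1; this decomposition certifies tw(G) ≤ 1. Any graph with an edge has treewidth ≥ 1, and G has the edge i–b. The upper and lower bounds meet at 1, so that is the treewidth.

Treewidth 1.
One such decomposition:
Bags: B1 = {b, i}  B2 = {b, j}  B3 = {d, j}  B4 = {c, d}  B5 = {c, h}  B6 = {g, h}  B7 = {e, g}  B8 = {a, e}  B9 = {a, f}
Tree: B1–B2, B2–B3, B3–B4, B4–B5, B5–B6, B6–B7, B7–B8, B8–B9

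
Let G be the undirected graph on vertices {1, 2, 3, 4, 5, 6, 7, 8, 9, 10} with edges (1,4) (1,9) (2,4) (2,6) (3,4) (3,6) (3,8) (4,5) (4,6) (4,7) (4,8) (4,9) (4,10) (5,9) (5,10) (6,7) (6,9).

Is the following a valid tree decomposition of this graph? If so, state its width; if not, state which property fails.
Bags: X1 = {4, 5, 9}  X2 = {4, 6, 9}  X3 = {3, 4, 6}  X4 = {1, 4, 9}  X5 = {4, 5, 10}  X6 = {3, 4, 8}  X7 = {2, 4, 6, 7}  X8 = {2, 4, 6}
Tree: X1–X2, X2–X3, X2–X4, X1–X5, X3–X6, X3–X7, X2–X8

A tree decomposition must satisfy three properties: every vertex lies in some bag; for every edge, both endpoints lie together in some bag; and for every vertex, the bags containing it form a connected subtree. Here bags containing vertex 2 are not connected in the tree, so the decomposition is invalid.

No — bags containing vertex 2 are not connected in the tree.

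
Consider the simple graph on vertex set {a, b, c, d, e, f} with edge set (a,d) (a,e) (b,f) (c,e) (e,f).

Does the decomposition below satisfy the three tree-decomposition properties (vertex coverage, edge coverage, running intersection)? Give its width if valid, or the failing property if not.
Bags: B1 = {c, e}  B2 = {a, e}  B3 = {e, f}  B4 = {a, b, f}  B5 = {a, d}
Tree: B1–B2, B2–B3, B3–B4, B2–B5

No — bags containing vertex a are not connected in the tree.

A tree decomposition must satisfy three properties: every vertex lies in some bag; for every edge, both endpoints lie together in some bag; and for every vertex, the bags containing it form a connected subtree. Here bags containing vertex a are not connected in the tree, so the decomposition is invalid.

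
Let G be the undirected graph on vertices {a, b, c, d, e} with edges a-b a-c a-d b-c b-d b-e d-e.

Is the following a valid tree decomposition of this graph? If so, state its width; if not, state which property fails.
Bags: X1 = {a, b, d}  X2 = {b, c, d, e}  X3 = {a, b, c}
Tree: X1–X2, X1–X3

A tree decomposition must satisfy three properties: every vertex lies in some bag; for every edge, both endpoints lie together in some bag; and for every vertex, the bags containing it form a connected subtree. Here bags containing vertex c are not connected in the tree, so the decomposition is invalid.

No — bags containing vertex c are not connected in the tree.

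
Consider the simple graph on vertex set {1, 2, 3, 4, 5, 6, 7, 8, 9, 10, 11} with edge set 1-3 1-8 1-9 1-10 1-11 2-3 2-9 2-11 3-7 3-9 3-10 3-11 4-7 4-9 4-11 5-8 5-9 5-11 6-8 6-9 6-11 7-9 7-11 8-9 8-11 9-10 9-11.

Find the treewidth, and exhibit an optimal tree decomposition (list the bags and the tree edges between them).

Every bag has size at most 4, so the width is 4 − 1 = 3 and tw(G) ≤ 3. Conversely, {1, 3, 9, 10} is a clique of size 4, and the vertices of any clique must share a bag in every tree decomposition; so some bag has ≥ 4 vertices and tw(G) ≥ 3. Therefore the treewidth is 3.

Treewidth 3.
One optimal decomposition is:
Bags: B1 = {6, 8, 9, 11}  B2 = {1, 8, 9, 11}  B3 = {1, 3, 9, 11}  B4 = {3, 7, 9, 11}  B5 = {5, 8, 9, 11}  B6 = {4, 7, 9, 11}  B7 = {2, 3, 9, 11}  B8 = {1, 3, 9, 10}
Tree: B1–B2, B2–B3, B3–B4, B1–B5, B4–B6, B4–B7, B3–B8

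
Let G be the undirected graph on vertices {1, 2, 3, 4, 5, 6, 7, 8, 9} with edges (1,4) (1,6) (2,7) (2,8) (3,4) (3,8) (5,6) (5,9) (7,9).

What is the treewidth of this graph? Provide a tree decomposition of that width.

The largest bag has 3 vertices, giving width 2; this decomposition certifies tw(G) ≤ 2. The edges 4–3–8–2–7–9–5–6–1–4 form a cycle, so G is not a tree and its treewidth is at least 2. The upper and lower bounds meet at 2, so that is the treewidth.

Treewidth 2.
Bags: B1 = {3, 4, 8}  B2 = {2, 4, 8}  B3 = {2, 4, 7}  B4 = {4, 7, 9}  B5 = {4, 5, 9}  B6 = {4, 5, 6}  B7 = {1, 4, 6}
Tree: B1–B2, B2–B3, B3–B4, B4–B5, B5–B6, B6–B7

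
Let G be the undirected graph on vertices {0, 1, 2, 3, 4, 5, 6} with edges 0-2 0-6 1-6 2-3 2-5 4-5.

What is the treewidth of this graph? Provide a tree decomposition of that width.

Every bag has size at most 2, so the width is 2 − 1 = 1 and tw(G) ≤ 1. Since G has at least one edge (e.g. 2–5), it is not an edgeless graph, so tw(G) ≥ 1. Hence tw(G) = 1 exactly.

Treewidth 1.
One such decomposition:
Bags: B1 = {2, 5}  B2 = {0, 2}  B3 = {2, 3}  B4 = {4, 5}  B5 = {0, 6}  B6 = {1, 6}
Tree: B1–B2, B1–B3, B1–B4, B2–B5, B5–B6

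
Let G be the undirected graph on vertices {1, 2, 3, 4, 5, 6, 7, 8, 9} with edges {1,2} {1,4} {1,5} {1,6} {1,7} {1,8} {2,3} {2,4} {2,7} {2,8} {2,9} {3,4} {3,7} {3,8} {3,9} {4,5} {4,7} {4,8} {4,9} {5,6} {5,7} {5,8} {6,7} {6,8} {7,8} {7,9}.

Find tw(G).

A width-4 tree decomposition is:
Bags: B1 = {2, 3, 4, 7, 9}  B2 = {2, 3, 4, 7, 8}  B3 = {1, 2, 4, 7, 8}  B4 = {1, 4, 5, 7, 8}  B5 = {1, 5, 6, 7, 8}
Tree: B1–B2, B2–B3, B3–B4, B4–B5
Each bag holds 5 vertices, so the decomposition has width 4, which upper-bounds the treewidth. On the other hand G contains the 5-clique {1, 2, 4, 7, 8}. A clique must lie in a single bag of any decomposition, so no decomposition can have width below 4. Combining the bounds, tw(G) = 4.

4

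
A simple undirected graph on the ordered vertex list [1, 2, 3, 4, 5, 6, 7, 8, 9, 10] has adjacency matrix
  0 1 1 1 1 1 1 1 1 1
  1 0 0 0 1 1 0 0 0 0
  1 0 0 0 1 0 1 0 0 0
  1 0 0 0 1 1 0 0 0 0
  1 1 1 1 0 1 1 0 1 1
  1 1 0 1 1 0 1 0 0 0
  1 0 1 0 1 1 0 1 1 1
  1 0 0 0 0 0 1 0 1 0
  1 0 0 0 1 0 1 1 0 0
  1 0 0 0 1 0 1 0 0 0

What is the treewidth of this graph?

3

A width-3 tree decomposition is:
Bags: B1 = {1, 5, 6, 7}  B2 = {1, 3, 5, 7}  B3 = {1, 5, 7, 10}  B4 = {1, 5, 7, 9}  B5 = {1, 7, 8, 9}  B6 = {1, 4, 5, 6}  B7 = {1, 2, 5, 6}
Tree: B1–B2, B2–B3, B1–B4, B4–B5, B1–B6, B1–B7
Each bag holds 4 vertices, so the decomposition has width 3, which upper-bounds the treewidth. For the lower bound, the 4 vertices {1, 7, 8, 9} are pairwise adjacent, and any tree decomposition puts a clique entirely inside one bag — forcing width ≥ 3. Therefore the treewidth is 3.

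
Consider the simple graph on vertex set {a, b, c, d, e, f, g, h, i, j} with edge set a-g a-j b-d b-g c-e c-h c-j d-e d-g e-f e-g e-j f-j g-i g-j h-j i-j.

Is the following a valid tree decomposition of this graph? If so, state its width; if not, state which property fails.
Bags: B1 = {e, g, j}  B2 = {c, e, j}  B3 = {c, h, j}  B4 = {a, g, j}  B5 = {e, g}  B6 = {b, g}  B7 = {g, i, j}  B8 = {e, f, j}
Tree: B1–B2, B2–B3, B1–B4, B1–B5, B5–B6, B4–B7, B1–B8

A tree decomposition must satisfy three properties: every vertex lies in some bag; for every edge, both endpoints lie together in some bag; and for every vertex, the bags containing it form a connected subtree. Here vertex d appears in no bag, so the decomposition is invalid.

No — vertex d appears in no bag.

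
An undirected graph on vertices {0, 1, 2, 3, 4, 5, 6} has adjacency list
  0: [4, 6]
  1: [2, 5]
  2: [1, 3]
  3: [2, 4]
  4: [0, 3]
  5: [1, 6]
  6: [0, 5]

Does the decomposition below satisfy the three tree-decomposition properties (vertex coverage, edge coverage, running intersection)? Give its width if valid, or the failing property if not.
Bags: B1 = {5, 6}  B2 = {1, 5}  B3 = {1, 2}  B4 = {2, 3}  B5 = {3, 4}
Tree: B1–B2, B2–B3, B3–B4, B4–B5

No — vertex 0 appears in no bag.

A tree decomposition must satisfy three properties: every vertex lies in some bag; for every edge, both endpoints lie together in some bag; and for every vertex, the bags containing it form a connected subtree. Here vertex 0 appears in no bag, so the decomposition is invalid.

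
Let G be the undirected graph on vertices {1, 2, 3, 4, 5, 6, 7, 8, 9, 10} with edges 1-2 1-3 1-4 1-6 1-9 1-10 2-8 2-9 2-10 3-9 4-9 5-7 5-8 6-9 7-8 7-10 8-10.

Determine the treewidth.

A width-2 tree decomposition is:
Bags: B1 = {1, 2, 9}  B2 = {1, 6, 9}  B3 = {1, 2, 10}  B4 = {1, 3, 9}  B5 = {2, 8, 10}  B6 = {1, 4, 9}  B7 = {7, 8, 10}  B8 = {5, 7, 8}
Tree: B1–B2, B1–B3, B2–B4, B3–B5, B1–B6, B5–B7, B7–B8
The largest bag has 3 vertices, giving width 2; this decomposition certifies tw(G) ≤ 2. Conversely, {2, 8, 10} is a clique of size 3, and the vertices of any clique must share a bag in every tree decomposition; so some bag has ≥ 3 vertices and tw(G) ≥ 2. Therefore the treewidth is 2.

2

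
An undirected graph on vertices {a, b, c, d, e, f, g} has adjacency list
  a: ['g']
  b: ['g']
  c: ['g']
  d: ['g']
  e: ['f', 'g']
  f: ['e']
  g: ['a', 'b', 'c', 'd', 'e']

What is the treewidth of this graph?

A width-1 tree decomposition is:
Bags: B1 = {b, g}  B2 = {e, g}  B3 = {e, f}  B4 = {d, g}  B5 = {a, g}  B6 = {c, g}
Tree: B1–B2, B2–B3, B2–B4, B2–B5, B5–B6
Each bag holds 2 vertices, so the decomposition has width 1, which upper-bounds the treewidth. Any graph with an edge has treewidth ≥ 1, and G has the edge b–g. The upper and lower bounds meet at 1, so that is the treewidth.

1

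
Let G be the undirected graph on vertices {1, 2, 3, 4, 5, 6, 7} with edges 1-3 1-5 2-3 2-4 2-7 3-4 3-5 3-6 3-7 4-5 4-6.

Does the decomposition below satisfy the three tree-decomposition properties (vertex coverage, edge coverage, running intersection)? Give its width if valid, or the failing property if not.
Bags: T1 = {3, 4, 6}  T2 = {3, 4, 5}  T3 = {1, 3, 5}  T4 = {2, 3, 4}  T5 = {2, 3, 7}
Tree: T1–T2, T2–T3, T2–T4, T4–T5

Vertex coverage: the bags together contain {1, 2, 3, 4, 5, 6, 7}, the full vertex set. Edge coverage: each edge of G has both endpoints in at least one bag. Running intersection: for every vertex, the bags containing it form a connected subtree. All three properties hold, so this is a valid tree decomposition of width max|bag| − 1 = 2, and hence tw(G) ≤ 2.

Yes; width 2.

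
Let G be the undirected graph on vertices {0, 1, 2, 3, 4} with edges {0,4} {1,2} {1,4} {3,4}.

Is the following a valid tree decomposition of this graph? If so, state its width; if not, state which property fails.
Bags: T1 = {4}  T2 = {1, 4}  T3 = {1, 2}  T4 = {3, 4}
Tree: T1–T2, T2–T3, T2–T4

A tree decomposition must satisfy three properties: every vertex lies in some bag; for every edge, both endpoints lie together in some bag; and for every vertex, the bags containing it form a connected subtree. Here vertex 0 appears in no bag, so the decomposition is invalid.

No — vertex 0 appears in no bag.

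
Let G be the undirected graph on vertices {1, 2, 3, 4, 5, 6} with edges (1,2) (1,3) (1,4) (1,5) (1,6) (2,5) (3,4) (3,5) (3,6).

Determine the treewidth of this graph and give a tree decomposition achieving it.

Each bag holds 3 vertices, so the decomposition has width 2, which upper-bounds the treewidth. For the lower bound, the 3 vertices {1, 2, 5} are pairwise adjacent, and any tree decomposition puts a clique entirely inside one bag — forcing width ≥ 2. The upper and lower bounds meet at 2, so that is the treewidth.

Treewidth 2.
One optimal decomposition is:
Bags: B1 = {1, 2, 5}  B2 = {1, 3, 5}  B3 = {1, 3, 6}  B4 = {1, 3, 4}
Tree: B1–B2, B2–B3, B2–B4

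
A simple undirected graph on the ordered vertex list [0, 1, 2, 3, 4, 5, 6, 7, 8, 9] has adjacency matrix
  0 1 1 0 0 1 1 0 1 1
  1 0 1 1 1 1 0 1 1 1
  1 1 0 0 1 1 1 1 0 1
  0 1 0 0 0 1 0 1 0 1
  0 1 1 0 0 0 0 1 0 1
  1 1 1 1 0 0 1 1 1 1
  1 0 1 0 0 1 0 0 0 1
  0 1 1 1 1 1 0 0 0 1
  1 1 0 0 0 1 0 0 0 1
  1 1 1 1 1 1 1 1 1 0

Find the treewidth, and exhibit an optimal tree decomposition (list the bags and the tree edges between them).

Treewidth 4.
One such decomposition:
Bags: B1 = {0, 1, 2, 5, 9}  B2 = {1, 2, 5, 7, 9}  B3 = {1, 3, 5, 7, 9}  B4 = {0, 2, 5, 6, 9}  B5 = {0, 1, 5, 8, 9}  B6 = {1, 2, 4, 7, 9}
Tree: B1–B2, B2–B3, B1–B4, B1–B5, B2–B6

Every bag has size at most 5, so the width is 5 − 1 = 4 and tw(G) ≤ 4. For the lower bound, the 5 vertices {1, 2, 4, 7, 9} are pairwise adjacent, and any tree decomposition puts a clique entirely inside one bag — forcing width ≥ 4. Combining the bounds, tw(G) = 4.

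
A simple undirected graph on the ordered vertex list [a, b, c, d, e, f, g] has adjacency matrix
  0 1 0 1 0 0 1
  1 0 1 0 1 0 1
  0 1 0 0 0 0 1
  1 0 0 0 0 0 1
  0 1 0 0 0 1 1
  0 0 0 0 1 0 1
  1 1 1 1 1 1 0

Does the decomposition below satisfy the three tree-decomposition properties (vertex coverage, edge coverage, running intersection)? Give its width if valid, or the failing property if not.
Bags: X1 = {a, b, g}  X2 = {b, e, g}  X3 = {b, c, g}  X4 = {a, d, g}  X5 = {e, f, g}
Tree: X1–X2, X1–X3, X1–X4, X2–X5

Yes; width 2.

Every vertex of G appears in some bag (union = {a, b, c, d, e, f, g}); every edge is covered by a bag; and for each vertex v the set of bags containing v is connected in the bag tree. The decomposition is therefore valid. The largest bag has 3 vertices, so the width is 2.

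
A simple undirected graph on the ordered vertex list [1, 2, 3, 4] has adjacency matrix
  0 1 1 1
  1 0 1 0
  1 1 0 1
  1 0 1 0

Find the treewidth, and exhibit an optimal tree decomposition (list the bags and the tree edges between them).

The largest bag has 3 vertices, giving width 2; this decomposition certifies tw(G) ≤ 2. For the lower bound, the 3 vertices {1, 2, 3} are pairwise adjacent, and any tree decomposition puts a clique entirely inside one bag — forcing width ≥ 2. Therefore the treewidth is 2.

Treewidth 2.
One such decomposition:
Bags: B1 = {1, 2, 3}  B2 = {1, 3, 4}
Tree: B1–B2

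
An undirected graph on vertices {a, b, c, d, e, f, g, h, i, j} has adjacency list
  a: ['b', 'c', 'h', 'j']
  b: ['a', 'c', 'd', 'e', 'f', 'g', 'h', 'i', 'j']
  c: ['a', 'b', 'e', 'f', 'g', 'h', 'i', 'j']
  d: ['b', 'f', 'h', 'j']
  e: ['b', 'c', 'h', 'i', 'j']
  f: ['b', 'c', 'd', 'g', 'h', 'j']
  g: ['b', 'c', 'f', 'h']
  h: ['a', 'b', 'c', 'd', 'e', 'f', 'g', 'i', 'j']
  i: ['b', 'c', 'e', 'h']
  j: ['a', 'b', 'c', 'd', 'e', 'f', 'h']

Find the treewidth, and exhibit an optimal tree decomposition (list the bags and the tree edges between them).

Treewidth 4.
Bags: B1 = {b, c, f, h, j}  B2 = {b, c, e, h, j}  B3 = {a, b, c, h, j}  B4 = {b, c, e, h, i}  B5 = {b, d, f, h, j}  B6 = {b, c, f, g, h}
Tree: B1–B2, B2–B3, B2–B4, B1–B5, B1–B6

Every bag has size at most 5, so the width is 5 − 1 = 4 and tw(G) ≤ 4. On the other hand G contains the 5-clique {b, d, f, h, j}. A clique must lie in a single bag of any decomposition, so no decomposition can have width below 4. Combining the bounds, tw(G) = 4.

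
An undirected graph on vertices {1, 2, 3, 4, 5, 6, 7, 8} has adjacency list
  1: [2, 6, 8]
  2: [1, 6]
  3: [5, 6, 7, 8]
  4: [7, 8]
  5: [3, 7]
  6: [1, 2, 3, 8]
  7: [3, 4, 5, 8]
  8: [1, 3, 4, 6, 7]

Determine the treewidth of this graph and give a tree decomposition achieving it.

The largest bag has 3 vertices, giving width 2; this decomposition certifies tw(G) ≤ 2. For the lower bound, the 3 vertices {1, 6, 8} are pairwise adjacent, and any tree decomposition puts a clique entirely inside one bag — forcing width ≥ 2. Combining the bounds, tw(G) = 2.

Treewidth 2.
One optimal decomposition is:
Bags: B1 = {3, 7, 8}  B2 = {3, 6, 8}  B3 = {1, 6, 8}  B4 = {3, 5, 7}  B5 = {4, 7, 8}  B6 = {1, 2, 6}
Tree: B1–B2, B2–B3, B1–B4, B1–B5, B3–B6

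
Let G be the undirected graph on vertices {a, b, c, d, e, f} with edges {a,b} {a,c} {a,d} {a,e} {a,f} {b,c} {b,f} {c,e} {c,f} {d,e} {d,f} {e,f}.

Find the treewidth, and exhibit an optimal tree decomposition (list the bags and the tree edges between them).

The largest bag has 4 vertices, giving width 3; this decomposition certifies tw(G) ≤ 3. On the other hand G contains the 4-clique {a, d, e, f}. A clique must lie in a single bag of any decomposition, so no decomposition can have width below 3. The upper and lower bounds meet at 3, so that is the treewidth.

Treewidth 3.
One such decomposition:
Bags: B1 = {a, c, e, f}  B2 = {a, b, c, f}  B3 = {a, d, e, f}
Tree: B1–B2, B1–B3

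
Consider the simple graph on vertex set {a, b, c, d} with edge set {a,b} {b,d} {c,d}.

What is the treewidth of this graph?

A width-1 tree decomposition is:
Bags: B1 = {a, b}  B2 = {b, d}  B3 = {c, d}
Tree: B1–B2, B2–B3
The largest bag has 2 vertices, giving width 1; this decomposition certifies tw(G) ≤ 1. Since G has at least one edge (e.g. a–b), it is not an edgeless graph, so tw(G) ≥ 1. Hence tw(G) = 1 exactly.

1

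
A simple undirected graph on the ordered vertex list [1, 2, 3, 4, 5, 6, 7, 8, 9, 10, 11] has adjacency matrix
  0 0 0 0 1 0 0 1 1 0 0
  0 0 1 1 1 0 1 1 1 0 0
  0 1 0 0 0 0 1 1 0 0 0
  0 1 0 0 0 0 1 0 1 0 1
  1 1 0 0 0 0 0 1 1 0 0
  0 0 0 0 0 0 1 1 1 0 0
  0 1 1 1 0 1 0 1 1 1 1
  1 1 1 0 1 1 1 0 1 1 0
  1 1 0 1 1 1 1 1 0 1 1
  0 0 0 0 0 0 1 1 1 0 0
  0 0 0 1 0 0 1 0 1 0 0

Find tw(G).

A width-3 tree decomposition is:
Bags: B1 = {2, 7, 8, 9}  B2 = {2, 5, 8, 9}  B3 = {2, 3, 7, 8}  B4 = {1, 5, 8, 9}  B5 = {7, 8, 9, 10}  B6 = {2, 4, 7, 9}  B7 = {6, 7, 8, 9}  B8 = {4, 7, 9, 11}
Tree: B1–B2, B1–B3, B2–B4, B1–B5, B1–B6, B5–B7, B6–B8
Each bag holds 4 vertices, so the decomposition has width 3, which upper-bounds the treewidth. For the lower bound, the 4 vertices {1, 5, 8, 9} are pairwise adjacent, and any tree decomposition puts a clique entirely inside one bag — forcing width ≥ 3. The upper and lower bounds meet at 3, so that is the treewidth.

3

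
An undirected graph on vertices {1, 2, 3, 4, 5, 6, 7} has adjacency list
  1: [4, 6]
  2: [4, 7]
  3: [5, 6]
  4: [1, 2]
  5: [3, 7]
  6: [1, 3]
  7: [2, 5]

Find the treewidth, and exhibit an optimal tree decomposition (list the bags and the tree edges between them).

Each bag holds 3 vertices, so the decomposition has width 2, which upper-bounds the treewidth. For the lower bound, G contains the cycle 1–6–3–5–7–2–4–1, so G is not a forest; only forests have treewidth ≤ 1, hence tw(G) ≥ 2. Therefore the treewidth is 2.

Treewidth 2.
Bags: B1 = {1, 3, 6}  B2 = {1, 3, 5}  B3 = {1, 5, 7}  B4 = {1, 2, 7}  B5 = {1, 2, 4}
Tree: B1–B2, B2–B3, B3–B4, B4–B5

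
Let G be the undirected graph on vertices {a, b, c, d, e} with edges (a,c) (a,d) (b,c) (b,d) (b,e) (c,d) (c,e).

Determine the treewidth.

A width-2 tree decomposition is:
Bags: B1 = {b, c, d}  B2 = {a, c, d}  B3 = {b, c, e}
Tree: B1–B2, B1–B3
The largest bag has 3 vertices, giving width 2; this decomposition certifies tw(G) ≤ 2. For the lower bound, the 3 vertices {a, c, d} are pairwise adjacent, and any tree decomposition puts a clique entirely inside one bag — forcing width ≥ 2. Hence tw(G) = 2 exactly.

2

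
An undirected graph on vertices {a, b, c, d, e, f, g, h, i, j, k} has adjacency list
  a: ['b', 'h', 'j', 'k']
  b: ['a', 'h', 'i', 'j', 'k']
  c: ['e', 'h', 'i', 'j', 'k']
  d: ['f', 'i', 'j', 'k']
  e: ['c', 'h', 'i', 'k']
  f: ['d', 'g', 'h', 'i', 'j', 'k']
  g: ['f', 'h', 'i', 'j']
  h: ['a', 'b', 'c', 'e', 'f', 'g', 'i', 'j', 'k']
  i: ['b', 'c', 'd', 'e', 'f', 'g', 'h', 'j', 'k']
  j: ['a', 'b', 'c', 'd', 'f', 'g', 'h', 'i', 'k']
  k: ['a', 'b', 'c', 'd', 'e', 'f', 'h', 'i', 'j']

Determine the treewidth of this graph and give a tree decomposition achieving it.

Every bag has size at most 5, so the width is 5 − 1 = 4 and tw(G) ≤ 4. Conversely, {d, f, i, j, k} is a clique of size 5, and the vertices of any clique must share a bag in every tree decomposition; so some bag has ≥ 5 vertices and tw(G) ≥ 4. Therefore the treewidth is 4.

Treewidth 4.
One optimal decomposition is:
Bags: B1 = {c, h, i, j, k}  B2 = {f, h, i, j, k}  B3 = {d, f, i, j, k}  B4 = {b, h, i, j, k}  B5 = {f, g, h, i, j}  B6 = {c, e, h, i, k}  B7 = {a, b, h, j, k}
Tree: B1–B2, B2–B3, B1–B4, B2–B5, B1–B6, B4–B7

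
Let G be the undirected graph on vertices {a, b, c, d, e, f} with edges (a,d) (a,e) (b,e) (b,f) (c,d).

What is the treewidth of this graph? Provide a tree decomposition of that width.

Treewidth 1.
Bags: B1 = {b, f}  B2 = {b, e}  B3 = {a, e}  B4 = {a, d}  B5 = {c, d}
Tree: B1–B2, B2–B3, B3–B4, B4–B5

Every bag has size at most 2, so the width is 2 − 1 = 1 and tw(G) ≤ 1. Any graph with an edge has treewidth ≥ 1, and G has the edge f–b. Hence tw(G) = 1 exactly.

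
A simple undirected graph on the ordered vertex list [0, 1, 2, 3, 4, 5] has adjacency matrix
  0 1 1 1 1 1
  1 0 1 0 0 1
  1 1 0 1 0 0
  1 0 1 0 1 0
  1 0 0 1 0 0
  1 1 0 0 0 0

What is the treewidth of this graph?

A width-2 tree decomposition is:
Bags: B1 = {0, 3, 4}  B2 = {0, 2, 3}  B3 = {0, 1, 2}  B4 = {0, 1, 5}
Tree: B1–B2, B2–B3, B3–B4
Every bag has size at most 3, so the width is 3 − 1 = 2 and tw(G) ≤ 2. Conversely, {0, 1, 2} is a clique of size 3, and the vertices of any clique must share a bag in every tree decomposition; so some bag has ≥ 3 vertices and tw(G) ≥ 2. Combining the bounds, tw(G) = 2.

2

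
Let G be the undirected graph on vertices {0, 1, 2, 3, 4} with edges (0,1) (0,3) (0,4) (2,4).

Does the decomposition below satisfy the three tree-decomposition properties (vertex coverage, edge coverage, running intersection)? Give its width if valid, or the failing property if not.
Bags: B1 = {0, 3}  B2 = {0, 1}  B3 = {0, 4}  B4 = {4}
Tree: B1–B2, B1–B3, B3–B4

A tree decomposition must satisfy three properties: every vertex lies in some bag; for every edge, both endpoints lie together in some bag; and for every vertex, the bags containing it form a connected subtree. Here vertex 2 appears in no bag, so the decomposition is invalid.

No — vertex 2 appears in no bag.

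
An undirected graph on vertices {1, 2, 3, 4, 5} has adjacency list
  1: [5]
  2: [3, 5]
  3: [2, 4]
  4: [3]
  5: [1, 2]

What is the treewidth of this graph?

A width-1 tree decomposition is:
Bags: B1 = {3, 4}  B2 = {2, 3}  B3 = {2, 5}  B4 = {1, 5}
Tree: B1–B2, B2–B3, B3–B4
Every bag has size at most 2, so the width is 2 − 1 = 1 and tw(G) ≤ 1. Since G has at least one edge (e.g. 4–3), it is not an edgeless graph, so tw(G) ≥ 1. The upper and lower bounds meet at 1, so that is the treewidth.

1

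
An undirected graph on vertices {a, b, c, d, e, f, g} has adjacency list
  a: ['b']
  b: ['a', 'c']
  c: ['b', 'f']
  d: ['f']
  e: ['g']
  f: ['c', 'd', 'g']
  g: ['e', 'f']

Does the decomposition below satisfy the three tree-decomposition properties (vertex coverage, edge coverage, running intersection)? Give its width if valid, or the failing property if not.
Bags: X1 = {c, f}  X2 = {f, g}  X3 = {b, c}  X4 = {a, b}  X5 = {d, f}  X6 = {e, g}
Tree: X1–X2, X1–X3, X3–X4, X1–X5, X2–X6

Yes; width 1.

Checking the three conditions: (i) the bags cover all of {a, b, c, d, e, f, g}; (ii) for each edge, some bag contains both endpoints; (iii) the bags containing any fixed vertex form a subtree. All hold, so the decomposition is valid with width 2 − 1 = 1.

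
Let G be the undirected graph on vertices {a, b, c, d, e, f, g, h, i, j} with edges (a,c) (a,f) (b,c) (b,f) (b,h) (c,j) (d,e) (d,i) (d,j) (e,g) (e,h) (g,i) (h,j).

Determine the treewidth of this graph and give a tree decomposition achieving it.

Treewidth 2.
Bags: B1 = {a, b, f}  B2 = {a, b, c}  B3 = {b, c, h}  B4 = {c, h, j}  B5 = {e, h, j}  B6 = {d, e, j}  B7 = {d, e, g}  B8 = {d, g, i}
Tree: B1–B2, B2–B3, B3–B4, B4–B5, B5–B6, B6–B7, B7–B8

The largest bag has 3 vertices, giving width 2; this decomposition certifies tw(G) ≤ 2. For the lower bound, G contains the cycle f–a–c–b–f, so G is not a forest; only forests have treewidth ≤ 1, hence tw(G) ≥ 2. Therefore the treewidth is 2.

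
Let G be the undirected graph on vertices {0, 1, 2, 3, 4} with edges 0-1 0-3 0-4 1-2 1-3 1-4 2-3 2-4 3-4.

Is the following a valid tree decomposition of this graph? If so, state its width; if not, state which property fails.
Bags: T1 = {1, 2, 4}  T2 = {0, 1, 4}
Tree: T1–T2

A tree decomposition must satisfy three properties: every vertex lies in some bag; for every edge, both endpoints lie together in some bag; and for every vertex, the bags containing it form a connected subtree. Here vertex 3 appears in no bag, so the decomposition is invalid.

No — vertex 3 appears in no bag.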